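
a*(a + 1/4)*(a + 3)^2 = a^4 + 25*a^3/4 + 21*a^2/2 + 9*a/4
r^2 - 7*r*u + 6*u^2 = (r - 6*u)*(r - u)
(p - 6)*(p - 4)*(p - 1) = p^3 - 11*p^2 + 34*p - 24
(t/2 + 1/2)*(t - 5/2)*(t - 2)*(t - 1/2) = t^4/2 - 2*t^3 + 9*t^2/8 + 19*t/8 - 5/4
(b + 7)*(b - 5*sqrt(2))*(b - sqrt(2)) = b^3 - 6*sqrt(2)*b^2 + 7*b^2 - 42*sqrt(2)*b + 10*b + 70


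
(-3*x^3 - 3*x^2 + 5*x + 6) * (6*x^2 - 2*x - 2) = -18*x^5 - 12*x^4 + 42*x^3 + 32*x^2 - 22*x - 12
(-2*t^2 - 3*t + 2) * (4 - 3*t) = 6*t^3 + t^2 - 18*t + 8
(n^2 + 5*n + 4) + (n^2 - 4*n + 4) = 2*n^2 + n + 8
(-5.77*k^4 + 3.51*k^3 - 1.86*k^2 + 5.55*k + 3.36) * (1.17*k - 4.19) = -6.7509*k^5 + 28.283*k^4 - 16.8831*k^3 + 14.2869*k^2 - 19.3233*k - 14.0784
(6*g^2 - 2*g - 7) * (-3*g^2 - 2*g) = -18*g^4 - 6*g^3 + 25*g^2 + 14*g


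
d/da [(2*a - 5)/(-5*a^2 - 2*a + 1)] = 2*(5*a^2 - 25*a - 4)/(25*a^4 + 20*a^3 - 6*a^2 - 4*a + 1)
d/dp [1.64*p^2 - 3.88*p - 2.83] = 3.28*p - 3.88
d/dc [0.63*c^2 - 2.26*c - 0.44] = 1.26*c - 2.26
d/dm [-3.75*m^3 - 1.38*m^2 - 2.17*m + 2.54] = -11.25*m^2 - 2.76*m - 2.17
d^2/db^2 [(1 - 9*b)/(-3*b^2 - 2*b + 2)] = 2*(4*(3*b + 1)^2*(9*b - 1) - 3*(27*b + 5)*(3*b^2 + 2*b - 2))/(3*b^2 + 2*b - 2)^3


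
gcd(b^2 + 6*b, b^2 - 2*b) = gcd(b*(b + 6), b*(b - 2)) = b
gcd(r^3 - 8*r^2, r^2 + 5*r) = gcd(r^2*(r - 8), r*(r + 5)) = r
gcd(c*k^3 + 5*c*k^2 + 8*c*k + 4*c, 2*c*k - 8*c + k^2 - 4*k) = 1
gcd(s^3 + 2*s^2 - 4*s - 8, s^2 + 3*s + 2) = s + 2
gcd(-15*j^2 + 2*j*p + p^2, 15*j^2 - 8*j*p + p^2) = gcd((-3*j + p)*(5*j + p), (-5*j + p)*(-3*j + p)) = -3*j + p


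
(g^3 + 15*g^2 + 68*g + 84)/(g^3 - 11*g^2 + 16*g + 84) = (g^2 + 13*g + 42)/(g^2 - 13*g + 42)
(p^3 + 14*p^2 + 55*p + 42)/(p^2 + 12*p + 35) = (p^2 + 7*p + 6)/(p + 5)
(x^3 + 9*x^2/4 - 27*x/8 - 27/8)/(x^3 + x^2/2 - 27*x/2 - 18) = (8*x^2 - 6*x - 9)/(4*(2*x^2 - 5*x - 12))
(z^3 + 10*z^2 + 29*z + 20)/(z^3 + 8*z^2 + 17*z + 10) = (z + 4)/(z + 2)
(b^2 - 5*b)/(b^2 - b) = (b - 5)/(b - 1)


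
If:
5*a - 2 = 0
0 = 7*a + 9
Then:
No Solution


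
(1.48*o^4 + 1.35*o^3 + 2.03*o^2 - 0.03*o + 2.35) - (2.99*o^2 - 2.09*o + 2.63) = 1.48*o^4 + 1.35*o^3 - 0.96*o^2 + 2.06*o - 0.28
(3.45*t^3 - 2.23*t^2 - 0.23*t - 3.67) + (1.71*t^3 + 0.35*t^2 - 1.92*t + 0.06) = 5.16*t^3 - 1.88*t^2 - 2.15*t - 3.61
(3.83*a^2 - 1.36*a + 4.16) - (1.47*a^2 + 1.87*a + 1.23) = 2.36*a^2 - 3.23*a + 2.93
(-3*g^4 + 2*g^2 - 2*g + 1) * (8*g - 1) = -24*g^5 + 3*g^4 + 16*g^3 - 18*g^2 + 10*g - 1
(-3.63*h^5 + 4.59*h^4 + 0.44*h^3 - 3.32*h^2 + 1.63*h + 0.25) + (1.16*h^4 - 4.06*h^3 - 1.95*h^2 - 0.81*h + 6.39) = -3.63*h^5 + 5.75*h^4 - 3.62*h^3 - 5.27*h^2 + 0.82*h + 6.64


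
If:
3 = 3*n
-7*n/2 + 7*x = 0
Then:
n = 1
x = 1/2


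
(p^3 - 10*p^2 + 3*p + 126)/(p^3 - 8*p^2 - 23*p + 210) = (p + 3)/(p + 5)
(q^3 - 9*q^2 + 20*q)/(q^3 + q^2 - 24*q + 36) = q*(q^2 - 9*q + 20)/(q^3 + q^2 - 24*q + 36)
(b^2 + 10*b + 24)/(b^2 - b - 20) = (b + 6)/(b - 5)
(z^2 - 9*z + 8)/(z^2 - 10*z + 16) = (z - 1)/(z - 2)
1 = 1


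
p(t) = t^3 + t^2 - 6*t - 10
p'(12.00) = 450.00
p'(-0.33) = -6.33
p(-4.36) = -47.71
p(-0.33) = -7.95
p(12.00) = 1790.00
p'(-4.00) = 34.00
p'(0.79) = -2.55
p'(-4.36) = 42.31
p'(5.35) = 90.57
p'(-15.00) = 639.00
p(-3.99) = -33.66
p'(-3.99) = 33.78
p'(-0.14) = -6.22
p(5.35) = 139.65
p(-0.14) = -9.14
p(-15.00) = -3070.00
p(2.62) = -0.87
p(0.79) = -13.62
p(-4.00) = -34.00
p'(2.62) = 19.83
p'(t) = 3*t^2 + 2*t - 6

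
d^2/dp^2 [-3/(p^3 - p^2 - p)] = 6*(-6*p^4 + 8*p^3 - 3*p - 1)/(p^3*(p^6 - 3*p^5 + 5*p^3 - 3*p - 1))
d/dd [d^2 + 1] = 2*d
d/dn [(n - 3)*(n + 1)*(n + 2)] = 3*n^2 - 7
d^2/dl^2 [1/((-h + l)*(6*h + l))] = 2*(-(h - l)^2 + (h - l)*(6*h + l) - (6*h + l)^2)/((h - l)^3*(6*h + l)^3)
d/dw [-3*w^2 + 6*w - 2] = 6 - 6*w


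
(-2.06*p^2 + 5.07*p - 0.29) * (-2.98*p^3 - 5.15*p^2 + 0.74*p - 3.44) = 6.1388*p^5 - 4.4996*p^4 - 26.7707*p^3 + 12.3317*p^2 - 17.6554*p + 0.9976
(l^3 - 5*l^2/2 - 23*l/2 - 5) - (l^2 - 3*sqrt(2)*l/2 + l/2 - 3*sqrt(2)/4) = l^3 - 7*l^2/2 - 12*l + 3*sqrt(2)*l/2 - 5 + 3*sqrt(2)/4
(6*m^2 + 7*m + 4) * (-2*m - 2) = -12*m^3 - 26*m^2 - 22*m - 8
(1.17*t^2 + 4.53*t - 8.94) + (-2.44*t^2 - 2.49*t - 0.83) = -1.27*t^2 + 2.04*t - 9.77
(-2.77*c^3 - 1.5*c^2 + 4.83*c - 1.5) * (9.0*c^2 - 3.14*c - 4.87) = -24.93*c^5 - 4.8022*c^4 + 61.6699*c^3 - 21.3612*c^2 - 18.8121*c + 7.305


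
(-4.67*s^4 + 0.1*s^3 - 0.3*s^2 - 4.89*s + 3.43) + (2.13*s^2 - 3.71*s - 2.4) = -4.67*s^4 + 0.1*s^3 + 1.83*s^2 - 8.6*s + 1.03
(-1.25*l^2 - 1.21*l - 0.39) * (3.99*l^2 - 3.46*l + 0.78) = -4.9875*l^4 - 0.5029*l^3 + 1.6555*l^2 + 0.4056*l - 0.3042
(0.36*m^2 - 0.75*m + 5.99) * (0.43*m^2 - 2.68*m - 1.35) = 0.1548*m^4 - 1.2873*m^3 + 4.0997*m^2 - 15.0407*m - 8.0865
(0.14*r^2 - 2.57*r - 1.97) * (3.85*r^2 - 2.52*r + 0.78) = 0.539*r^4 - 10.2473*r^3 - 0.9989*r^2 + 2.9598*r - 1.5366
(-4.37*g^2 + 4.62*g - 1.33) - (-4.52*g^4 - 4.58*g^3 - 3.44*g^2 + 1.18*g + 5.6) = 4.52*g^4 + 4.58*g^3 - 0.93*g^2 + 3.44*g - 6.93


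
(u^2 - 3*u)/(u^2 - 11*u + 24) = u/(u - 8)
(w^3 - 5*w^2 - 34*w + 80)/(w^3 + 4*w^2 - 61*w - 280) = (w - 2)/(w + 7)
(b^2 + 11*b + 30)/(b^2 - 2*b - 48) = (b + 5)/(b - 8)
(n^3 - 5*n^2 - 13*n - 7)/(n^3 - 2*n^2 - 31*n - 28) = (n + 1)/(n + 4)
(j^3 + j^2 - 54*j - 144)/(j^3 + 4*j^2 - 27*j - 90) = (j - 8)/(j - 5)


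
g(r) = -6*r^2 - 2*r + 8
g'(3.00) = -38.00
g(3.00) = -52.00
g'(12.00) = -146.00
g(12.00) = -880.00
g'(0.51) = -8.12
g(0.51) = 5.42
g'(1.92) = -25.04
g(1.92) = -17.96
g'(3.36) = -42.32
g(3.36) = -66.46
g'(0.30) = -5.60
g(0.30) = 6.86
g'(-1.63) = 17.56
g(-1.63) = -4.68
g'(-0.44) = 3.28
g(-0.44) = 7.72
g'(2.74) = -34.88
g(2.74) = -42.53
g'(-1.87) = 20.44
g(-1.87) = -9.24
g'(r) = -12*r - 2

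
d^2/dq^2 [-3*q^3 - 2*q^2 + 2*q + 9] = -18*q - 4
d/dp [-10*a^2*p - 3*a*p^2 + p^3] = -10*a^2 - 6*a*p + 3*p^2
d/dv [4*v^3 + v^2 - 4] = 2*v*(6*v + 1)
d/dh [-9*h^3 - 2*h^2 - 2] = h*(-27*h - 4)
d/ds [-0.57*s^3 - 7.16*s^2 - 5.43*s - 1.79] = -1.71*s^2 - 14.32*s - 5.43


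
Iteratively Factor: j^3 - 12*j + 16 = (j - 2)*(j^2 + 2*j - 8) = (j - 2)^2*(j + 4)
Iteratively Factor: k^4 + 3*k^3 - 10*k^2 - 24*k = (k + 4)*(k^3 - k^2 - 6*k) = k*(k + 4)*(k^2 - k - 6) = k*(k + 2)*(k + 4)*(k - 3)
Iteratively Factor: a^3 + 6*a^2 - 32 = (a + 4)*(a^2 + 2*a - 8) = (a + 4)^2*(a - 2)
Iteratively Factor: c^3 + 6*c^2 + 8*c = (c + 4)*(c^2 + 2*c) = (c + 2)*(c + 4)*(c)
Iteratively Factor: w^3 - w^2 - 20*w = (w + 4)*(w^2 - 5*w) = w*(w + 4)*(w - 5)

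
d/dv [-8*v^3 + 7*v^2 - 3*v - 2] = -24*v^2 + 14*v - 3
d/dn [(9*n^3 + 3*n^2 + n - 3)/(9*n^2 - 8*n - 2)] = (81*n^4 - 144*n^3 - 87*n^2 + 42*n - 26)/(81*n^4 - 144*n^3 + 28*n^2 + 32*n + 4)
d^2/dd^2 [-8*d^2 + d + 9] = -16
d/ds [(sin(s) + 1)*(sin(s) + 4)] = (2*sin(s) + 5)*cos(s)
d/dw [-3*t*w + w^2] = -3*t + 2*w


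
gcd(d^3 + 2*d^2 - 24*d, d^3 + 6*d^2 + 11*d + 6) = 1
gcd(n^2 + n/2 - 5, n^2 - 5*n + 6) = n - 2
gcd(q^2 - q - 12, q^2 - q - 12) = q^2 - q - 12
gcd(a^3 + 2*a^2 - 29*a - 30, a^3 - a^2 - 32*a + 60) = a^2 + a - 30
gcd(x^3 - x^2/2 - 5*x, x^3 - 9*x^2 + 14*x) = x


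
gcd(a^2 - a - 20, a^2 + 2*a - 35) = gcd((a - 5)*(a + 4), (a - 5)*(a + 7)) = a - 5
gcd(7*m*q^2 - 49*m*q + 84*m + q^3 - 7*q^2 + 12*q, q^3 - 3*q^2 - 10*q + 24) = q - 4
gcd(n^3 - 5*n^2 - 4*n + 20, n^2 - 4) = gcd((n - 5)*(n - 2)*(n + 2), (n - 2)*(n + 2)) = n^2 - 4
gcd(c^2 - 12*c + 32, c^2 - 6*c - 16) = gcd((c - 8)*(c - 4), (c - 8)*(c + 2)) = c - 8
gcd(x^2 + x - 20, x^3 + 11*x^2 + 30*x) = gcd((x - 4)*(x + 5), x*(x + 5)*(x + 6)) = x + 5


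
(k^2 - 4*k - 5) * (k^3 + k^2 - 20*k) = k^5 - 3*k^4 - 29*k^3 + 75*k^2 + 100*k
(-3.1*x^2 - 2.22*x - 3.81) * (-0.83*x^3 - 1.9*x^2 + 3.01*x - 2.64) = 2.573*x^5 + 7.7326*x^4 - 1.9507*x^3 + 8.7408*x^2 - 5.6073*x + 10.0584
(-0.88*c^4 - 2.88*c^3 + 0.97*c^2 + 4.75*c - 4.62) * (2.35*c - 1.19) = -2.068*c^5 - 5.7208*c^4 + 5.7067*c^3 + 10.0082*c^2 - 16.5095*c + 5.4978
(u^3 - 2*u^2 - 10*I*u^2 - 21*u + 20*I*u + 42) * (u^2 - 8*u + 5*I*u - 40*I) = u^5 - 10*u^4 - 5*I*u^4 + 45*u^3 + 50*I*u^3 - 290*u^2 - 185*I*u^2 + 464*u + 1050*I*u - 1680*I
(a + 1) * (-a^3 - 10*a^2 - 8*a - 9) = -a^4 - 11*a^3 - 18*a^2 - 17*a - 9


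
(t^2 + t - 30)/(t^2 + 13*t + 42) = (t - 5)/(t + 7)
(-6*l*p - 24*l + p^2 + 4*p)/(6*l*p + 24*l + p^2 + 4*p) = (-6*l + p)/(6*l + p)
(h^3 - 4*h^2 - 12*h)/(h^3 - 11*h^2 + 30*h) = (h + 2)/(h - 5)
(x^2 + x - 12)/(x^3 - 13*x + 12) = 1/(x - 1)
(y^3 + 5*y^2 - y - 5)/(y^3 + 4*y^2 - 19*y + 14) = (y^2 + 6*y + 5)/(y^2 + 5*y - 14)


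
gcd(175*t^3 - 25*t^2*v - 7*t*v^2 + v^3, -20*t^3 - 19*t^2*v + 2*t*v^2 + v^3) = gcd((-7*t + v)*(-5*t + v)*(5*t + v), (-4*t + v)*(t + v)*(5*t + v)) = 5*t + v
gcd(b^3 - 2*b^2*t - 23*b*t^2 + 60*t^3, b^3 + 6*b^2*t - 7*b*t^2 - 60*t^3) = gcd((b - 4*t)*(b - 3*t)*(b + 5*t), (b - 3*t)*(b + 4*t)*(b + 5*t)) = -b^2 - 2*b*t + 15*t^2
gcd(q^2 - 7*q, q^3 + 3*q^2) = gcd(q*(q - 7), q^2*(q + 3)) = q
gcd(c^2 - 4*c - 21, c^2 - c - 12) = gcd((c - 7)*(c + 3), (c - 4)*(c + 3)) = c + 3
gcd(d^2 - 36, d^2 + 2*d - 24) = d + 6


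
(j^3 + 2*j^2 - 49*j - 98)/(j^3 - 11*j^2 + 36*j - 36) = (j^3 + 2*j^2 - 49*j - 98)/(j^3 - 11*j^2 + 36*j - 36)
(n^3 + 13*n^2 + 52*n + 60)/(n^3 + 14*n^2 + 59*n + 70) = (n + 6)/(n + 7)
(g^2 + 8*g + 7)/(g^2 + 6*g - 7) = (g + 1)/(g - 1)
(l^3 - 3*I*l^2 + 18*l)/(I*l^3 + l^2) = (l^2 - 3*I*l + 18)/(l*(I*l + 1))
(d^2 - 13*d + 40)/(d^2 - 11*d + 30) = (d - 8)/(d - 6)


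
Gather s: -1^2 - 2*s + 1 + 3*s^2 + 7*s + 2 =3*s^2 + 5*s + 2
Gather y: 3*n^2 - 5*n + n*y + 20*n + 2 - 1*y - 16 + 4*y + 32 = 3*n^2 + 15*n + y*(n + 3) + 18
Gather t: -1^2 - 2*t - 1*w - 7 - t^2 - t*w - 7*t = -t^2 + t*(-w - 9) - w - 8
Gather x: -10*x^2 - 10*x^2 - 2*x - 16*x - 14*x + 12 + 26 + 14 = -20*x^2 - 32*x + 52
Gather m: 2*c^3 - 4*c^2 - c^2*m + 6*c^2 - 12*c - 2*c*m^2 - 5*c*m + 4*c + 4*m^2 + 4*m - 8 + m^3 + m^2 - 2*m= 2*c^3 + 2*c^2 - 8*c + m^3 + m^2*(5 - 2*c) + m*(-c^2 - 5*c + 2) - 8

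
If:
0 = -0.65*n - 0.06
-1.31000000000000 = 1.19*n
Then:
No Solution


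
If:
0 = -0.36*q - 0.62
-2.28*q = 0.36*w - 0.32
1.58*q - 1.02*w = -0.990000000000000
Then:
No Solution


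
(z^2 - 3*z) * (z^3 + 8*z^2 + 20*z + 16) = z^5 + 5*z^4 - 4*z^3 - 44*z^2 - 48*z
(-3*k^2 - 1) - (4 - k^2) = -2*k^2 - 5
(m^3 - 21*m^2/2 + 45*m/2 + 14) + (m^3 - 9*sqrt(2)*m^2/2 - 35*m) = 2*m^3 - 21*m^2/2 - 9*sqrt(2)*m^2/2 - 25*m/2 + 14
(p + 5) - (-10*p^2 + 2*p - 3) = 10*p^2 - p + 8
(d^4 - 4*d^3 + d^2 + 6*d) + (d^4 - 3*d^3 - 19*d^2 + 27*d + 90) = 2*d^4 - 7*d^3 - 18*d^2 + 33*d + 90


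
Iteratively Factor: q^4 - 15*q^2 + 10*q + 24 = (q + 1)*(q^3 - q^2 - 14*q + 24) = (q - 3)*(q + 1)*(q^2 + 2*q - 8) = (q - 3)*(q - 2)*(q + 1)*(q + 4)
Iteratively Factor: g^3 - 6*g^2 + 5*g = (g - 5)*(g^2 - g) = (g - 5)*(g - 1)*(g)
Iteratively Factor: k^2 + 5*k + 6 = (k + 2)*(k + 3)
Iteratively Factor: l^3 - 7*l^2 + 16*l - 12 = (l - 2)*(l^2 - 5*l + 6) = (l - 3)*(l - 2)*(l - 2)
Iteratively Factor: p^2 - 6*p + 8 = (p - 4)*(p - 2)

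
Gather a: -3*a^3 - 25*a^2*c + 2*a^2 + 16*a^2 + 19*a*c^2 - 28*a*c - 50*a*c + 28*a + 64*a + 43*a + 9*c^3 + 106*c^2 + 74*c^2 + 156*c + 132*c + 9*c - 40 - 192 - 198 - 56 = -3*a^3 + a^2*(18 - 25*c) + a*(19*c^2 - 78*c + 135) + 9*c^3 + 180*c^2 + 297*c - 486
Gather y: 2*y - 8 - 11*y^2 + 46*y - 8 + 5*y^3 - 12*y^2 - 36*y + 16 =5*y^3 - 23*y^2 + 12*y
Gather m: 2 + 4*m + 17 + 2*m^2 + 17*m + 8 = 2*m^2 + 21*m + 27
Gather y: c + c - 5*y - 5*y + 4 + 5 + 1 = 2*c - 10*y + 10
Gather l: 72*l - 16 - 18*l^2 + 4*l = -18*l^2 + 76*l - 16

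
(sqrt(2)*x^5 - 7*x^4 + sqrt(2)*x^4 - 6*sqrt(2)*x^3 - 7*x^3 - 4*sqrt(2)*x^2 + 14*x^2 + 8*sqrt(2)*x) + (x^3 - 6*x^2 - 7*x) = sqrt(2)*x^5 - 7*x^4 + sqrt(2)*x^4 - 6*sqrt(2)*x^3 - 6*x^3 - 4*sqrt(2)*x^2 + 8*x^2 - 7*x + 8*sqrt(2)*x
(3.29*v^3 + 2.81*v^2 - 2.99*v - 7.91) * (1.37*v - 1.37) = 4.5073*v^4 - 0.6576*v^3 - 7.946*v^2 - 6.7404*v + 10.8367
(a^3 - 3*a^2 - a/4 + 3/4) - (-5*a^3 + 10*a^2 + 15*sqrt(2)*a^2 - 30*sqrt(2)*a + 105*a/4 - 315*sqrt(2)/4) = 6*a^3 - 15*sqrt(2)*a^2 - 13*a^2 - 53*a/2 + 30*sqrt(2)*a + 3/4 + 315*sqrt(2)/4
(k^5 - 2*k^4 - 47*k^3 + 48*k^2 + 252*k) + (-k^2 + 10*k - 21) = k^5 - 2*k^4 - 47*k^3 + 47*k^2 + 262*k - 21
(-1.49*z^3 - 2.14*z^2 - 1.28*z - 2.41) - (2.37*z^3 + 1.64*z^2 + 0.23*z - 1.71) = -3.86*z^3 - 3.78*z^2 - 1.51*z - 0.7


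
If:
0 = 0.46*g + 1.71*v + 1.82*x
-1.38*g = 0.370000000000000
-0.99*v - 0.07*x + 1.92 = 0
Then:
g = -0.27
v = 2.07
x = -1.88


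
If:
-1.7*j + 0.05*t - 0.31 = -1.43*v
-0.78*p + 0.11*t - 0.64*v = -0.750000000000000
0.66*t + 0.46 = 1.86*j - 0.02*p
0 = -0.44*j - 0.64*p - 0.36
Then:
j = -6.35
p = 3.80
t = -18.70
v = -6.68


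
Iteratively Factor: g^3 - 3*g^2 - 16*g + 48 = (g - 4)*(g^2 + g - 12) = (g - 4)*(g - 3)*(g + 4)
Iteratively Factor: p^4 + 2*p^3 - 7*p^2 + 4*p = (p)*(p^3 + 2*p^2 - 7*p + 4) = p*(p - 1)*(p^2 + 3*p - 4) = p*(p - 1)^2*(p + 4)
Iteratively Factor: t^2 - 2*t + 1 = (t - 1)*(t - 1)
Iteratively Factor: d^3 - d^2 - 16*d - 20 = (d - 5)*(d^2 + 4*d + 4) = (d - 5)*(d + 2)*(d + 2)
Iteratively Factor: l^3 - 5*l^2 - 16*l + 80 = (l + 4)*(l^2 - 9*l + 20) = (l - 5)*(l + 4)*(l - 4)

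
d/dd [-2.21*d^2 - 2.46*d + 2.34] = -4.42*d - 2.46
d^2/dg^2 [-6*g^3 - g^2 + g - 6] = -36*g - 2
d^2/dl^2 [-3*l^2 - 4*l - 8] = -6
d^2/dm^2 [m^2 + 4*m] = 2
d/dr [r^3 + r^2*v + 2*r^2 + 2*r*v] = 3*r^2 + 2*r*v + 4*r + 2*v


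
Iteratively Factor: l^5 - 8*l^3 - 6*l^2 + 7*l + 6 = (l - 3)*(l^4 + 3*l^3 + l^2 - 3*l - 2) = (l - 3)*(l - 1)*(l^3 + 4*l^2 + 5*l + 2) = (l - 3)*(l - 1)*(l + 2)*(l^2 + 2*l + 1) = (l - 3)*(l - 1)*(l + 1)*(l + 2)*(l + 1)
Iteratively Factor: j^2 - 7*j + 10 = (j - 5)*(j - 2)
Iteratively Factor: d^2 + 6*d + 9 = (d + 3)*(d + 3)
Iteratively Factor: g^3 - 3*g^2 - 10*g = (g - 5)*(g^2 + 2*g) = (g - 5)*(g + 2)*(g)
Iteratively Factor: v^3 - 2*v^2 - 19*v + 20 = (v + 4)*(v^2 - 6*v + 5) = (v - 1)*(v + 4)*(v - 5)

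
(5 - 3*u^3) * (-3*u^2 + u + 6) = 9*u^5 - 3*u^4 - 18*u^3 - 15*u^2 + 5*u + 30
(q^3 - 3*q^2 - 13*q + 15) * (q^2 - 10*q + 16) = q^5 - 13*q^4 + 33*q^3 + 97*q^2 - 358*q + 240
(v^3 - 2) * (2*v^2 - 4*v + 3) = 2*v^5 - 4*v^4 + 3*v^3 - 4*v^2 + 8*v - 6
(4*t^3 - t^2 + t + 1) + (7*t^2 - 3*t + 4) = 4*t^3 + 6*t^2 - 2*t + 5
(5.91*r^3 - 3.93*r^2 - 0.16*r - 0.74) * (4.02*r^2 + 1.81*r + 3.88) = 23.7582*r^5 - 5.1015*r^4 + 15.1743*r^3 - 18.5128*r^2 - 1.9602*r - 2.8712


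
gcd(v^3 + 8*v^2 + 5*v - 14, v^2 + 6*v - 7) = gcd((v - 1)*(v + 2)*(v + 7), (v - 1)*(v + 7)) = v^2 + 6*v - 7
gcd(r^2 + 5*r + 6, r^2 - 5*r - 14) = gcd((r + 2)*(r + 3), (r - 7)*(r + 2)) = r + 2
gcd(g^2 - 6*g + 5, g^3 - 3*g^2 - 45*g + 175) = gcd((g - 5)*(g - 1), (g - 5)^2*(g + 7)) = g - 5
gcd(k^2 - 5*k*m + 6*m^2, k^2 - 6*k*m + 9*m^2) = k - 3*m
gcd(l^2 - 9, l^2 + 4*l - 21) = l - 3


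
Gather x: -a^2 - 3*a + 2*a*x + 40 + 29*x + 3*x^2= -a^2 - 3*a + 3*x^2 + x*(2*a + 29) + 40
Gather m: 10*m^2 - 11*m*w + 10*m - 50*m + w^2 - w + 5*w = 10*m^2 + m*(-11*w - 40) + w^2 + 4*w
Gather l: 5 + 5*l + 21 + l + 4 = 6*l + 30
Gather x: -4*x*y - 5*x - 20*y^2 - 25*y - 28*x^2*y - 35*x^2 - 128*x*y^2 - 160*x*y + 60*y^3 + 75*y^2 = x^2*(-28*y - 35) + x*(-128*y^2 - 164*y - 5) + 60*y^3 + 55*y^2 - 25*y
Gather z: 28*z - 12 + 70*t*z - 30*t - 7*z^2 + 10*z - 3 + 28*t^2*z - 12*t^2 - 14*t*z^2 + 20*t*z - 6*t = -12*t^2 - 36*t + z^2*(-14*t - 7) + z*(28*t^2 + 90*t + 38) - 15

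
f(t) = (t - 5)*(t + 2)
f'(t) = 2*t - 3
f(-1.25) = -4.69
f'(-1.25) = -5.50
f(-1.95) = -0.35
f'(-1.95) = -6.90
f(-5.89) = 42.36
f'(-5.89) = -14.78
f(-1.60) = -2.64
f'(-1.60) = -6.20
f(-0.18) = -9.43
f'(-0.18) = -3.36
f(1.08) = -12.07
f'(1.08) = -0.84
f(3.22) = -9.29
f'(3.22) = 3.44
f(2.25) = -11.69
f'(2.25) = 1.50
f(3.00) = -10.00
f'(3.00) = 3.00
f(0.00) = -10.00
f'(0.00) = -3.00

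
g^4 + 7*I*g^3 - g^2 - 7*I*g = g*(g - 1)*(g + 1)*(g + 7*I)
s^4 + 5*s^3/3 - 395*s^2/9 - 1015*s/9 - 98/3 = (s - 7)*(s + 1/3)*(s + 7/3)*(s + 6)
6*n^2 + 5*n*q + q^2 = (2*n + q)*(3*n + q)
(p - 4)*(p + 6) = p^2 + 2*p - 24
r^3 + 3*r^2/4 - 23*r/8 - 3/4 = (r - 3/2)*(r + 1/4)*(r + 2)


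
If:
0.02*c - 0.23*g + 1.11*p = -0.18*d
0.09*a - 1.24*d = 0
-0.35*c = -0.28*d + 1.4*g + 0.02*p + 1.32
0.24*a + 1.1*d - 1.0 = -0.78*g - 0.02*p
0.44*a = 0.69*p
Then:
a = 0.55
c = -7.94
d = 0.04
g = 1.05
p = 0.35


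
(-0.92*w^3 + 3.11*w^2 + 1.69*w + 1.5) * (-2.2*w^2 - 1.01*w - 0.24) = 2.024*w^5 - 5.9128*w^4 - 6.6383*w^3 - 5.7533*w^2 - 1.9206*w - 0.36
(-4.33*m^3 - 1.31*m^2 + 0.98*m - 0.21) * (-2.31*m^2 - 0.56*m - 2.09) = 10.0023*m^5 + 5.4509*m^4 + 7.5195*m^3 + 2.6742*m^2 - 1.9306*m + 0.4389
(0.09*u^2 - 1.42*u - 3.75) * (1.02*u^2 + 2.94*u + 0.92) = 0.0918*u^4 - 1.1838*u^3 - 7.917*u^2 - 12.3314*u - 3.45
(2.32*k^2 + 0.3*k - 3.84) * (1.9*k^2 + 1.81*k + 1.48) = 4.408*k^4 + 4.7692*k^3 - 3.3194*k^2 - 6.5064*k - 5.6832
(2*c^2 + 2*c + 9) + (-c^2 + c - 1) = c^2 + 3*c + 8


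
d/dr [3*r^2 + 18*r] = 6*r + 18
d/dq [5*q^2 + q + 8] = 10*q + 1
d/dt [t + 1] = 1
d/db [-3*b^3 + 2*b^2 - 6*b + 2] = -9*b^2 + 4*b - 6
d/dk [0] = 0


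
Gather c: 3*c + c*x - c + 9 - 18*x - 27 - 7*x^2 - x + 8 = c*(x + 2) - 7*x^2 - 19*x - 10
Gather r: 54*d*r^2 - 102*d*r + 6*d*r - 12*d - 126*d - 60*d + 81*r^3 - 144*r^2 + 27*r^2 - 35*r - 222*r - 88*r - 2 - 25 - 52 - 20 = -198*d + 81*r^3 + r^2*(54*d - 117) + r*(-96*d - 345) - 99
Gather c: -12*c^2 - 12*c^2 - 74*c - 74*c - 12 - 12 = -24*c^2 - 148*c - 24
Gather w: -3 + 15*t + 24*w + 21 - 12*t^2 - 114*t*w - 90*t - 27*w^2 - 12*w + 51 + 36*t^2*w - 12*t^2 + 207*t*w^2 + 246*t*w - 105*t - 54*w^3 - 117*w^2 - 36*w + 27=-24*t^2 - 180*t - 54*w^3 + w^2*(207*t - 144) + w*(36*t^2 + 132*t - 24) + 96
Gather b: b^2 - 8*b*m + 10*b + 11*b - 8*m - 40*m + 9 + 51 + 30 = b^2 + b*(21 - 8*m) - 48*m + 90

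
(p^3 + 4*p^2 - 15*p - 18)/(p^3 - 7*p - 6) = (p + 6)/(p + 2)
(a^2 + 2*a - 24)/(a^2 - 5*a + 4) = (a + 6)/(a - 1)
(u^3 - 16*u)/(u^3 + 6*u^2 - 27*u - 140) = u*(u - 4)/(u^2 + 2*u - 35)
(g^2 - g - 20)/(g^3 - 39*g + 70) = (g + 4)/(g^2 + 5*g - 14)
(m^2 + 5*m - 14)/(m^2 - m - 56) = (m - 2)/(m - 8)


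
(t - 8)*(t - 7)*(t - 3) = t^3 - 18*t^2 + 101*t - 168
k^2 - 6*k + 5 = (k - 5)*(k - 1)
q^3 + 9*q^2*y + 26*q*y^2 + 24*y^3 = (q + 2*y)*(q + 3*y)*(q + 4*y)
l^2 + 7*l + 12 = (l + 3)*(l + 4)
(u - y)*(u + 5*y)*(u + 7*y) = u^3 + 11*u^2*y + 23*u*y^2 - 35*y^3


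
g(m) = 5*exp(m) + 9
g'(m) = 5*exp(m)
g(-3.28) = 9.19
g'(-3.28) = 0.19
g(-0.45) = 12.19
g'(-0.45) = 3.19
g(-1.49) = 10.13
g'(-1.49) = 1.13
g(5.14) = 862.58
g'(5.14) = 853.58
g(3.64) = 199.46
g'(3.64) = 190.46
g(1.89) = 42.10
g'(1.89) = 33.10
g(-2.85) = 9.29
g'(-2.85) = 0.29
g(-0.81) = 11.22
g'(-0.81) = 2.22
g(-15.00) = 9.00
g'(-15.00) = 0.00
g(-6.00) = 9.01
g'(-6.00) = 0.01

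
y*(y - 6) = y^2 - 6*y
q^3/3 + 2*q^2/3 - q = q*(q/3 + 1)*(q - 1)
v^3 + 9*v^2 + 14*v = v*(v + 2)*(v + 7)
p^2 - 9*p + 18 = (p - 6)*(p - 3)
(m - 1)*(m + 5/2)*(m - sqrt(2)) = m^3 - sqrt(2)*m^2 + 3*m^2/2 - 5*m/2 - 3*sqrt(2)*m/2 + 5*sqrt(2)/2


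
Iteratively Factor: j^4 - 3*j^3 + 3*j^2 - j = (j - 1)*(j^3 - 2*j^2 + j) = j*(j - 1)*(j^2 - 2*j + 1) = j*(j - 1)^2*(j - 1)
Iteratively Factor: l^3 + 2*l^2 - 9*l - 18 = (l + 2)*(l^2 - 9) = (l - 3)*(l + 2)*(l + 3)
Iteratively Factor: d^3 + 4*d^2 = (d)*(d^2 + 4*d) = d*(d + 4)*(d)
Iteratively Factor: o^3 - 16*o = (o + 4)*(o^2 - 4*o) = o*(o + 4)*(o - 4)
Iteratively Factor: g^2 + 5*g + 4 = (g + 4)*(g + 1)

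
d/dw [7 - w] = -1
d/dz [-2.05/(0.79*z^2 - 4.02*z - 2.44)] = (3.239*z - 8.241)/(-0.79*z^2 + 4.02*z + 2.44)^2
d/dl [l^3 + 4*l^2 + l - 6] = 3*l^2 + 8*l + 1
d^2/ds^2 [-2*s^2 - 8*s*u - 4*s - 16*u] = -4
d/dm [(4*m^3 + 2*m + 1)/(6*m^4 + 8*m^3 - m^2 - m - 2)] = (-24*m^6 - 40*m^4 - 64*m^3 - 46*m^2 + 2*m - 3)/(36*m^8 + 96*m^7 + 52*m^6 - 28*m^5 - 39*m^4 - 30*m^3 + 5*m^2 + 4*m + 4)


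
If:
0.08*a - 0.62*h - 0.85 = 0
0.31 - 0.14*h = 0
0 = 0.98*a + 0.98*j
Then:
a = 27.79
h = 2.21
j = -27.79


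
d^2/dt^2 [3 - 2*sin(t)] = 2*sin(t)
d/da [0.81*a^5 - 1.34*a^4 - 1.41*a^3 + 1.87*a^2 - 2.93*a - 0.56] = 4.05*a^4 - 5.36*a^3 - 4.23*a^2 + 3.74*a - 2.93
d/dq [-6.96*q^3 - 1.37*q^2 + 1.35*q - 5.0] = -20.88*q^2 - 2.74*q + 1.35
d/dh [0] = 0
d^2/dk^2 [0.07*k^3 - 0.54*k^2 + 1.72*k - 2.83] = 0.42*k - 1.08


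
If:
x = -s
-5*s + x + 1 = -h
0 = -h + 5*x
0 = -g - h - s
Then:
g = 4/11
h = -5/11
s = 1/11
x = -1/11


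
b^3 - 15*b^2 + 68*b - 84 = (b - 7)*(b - 6)*(b - 2)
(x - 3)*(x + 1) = x^2 - 2*x - 3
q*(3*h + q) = 3*h*q + q^2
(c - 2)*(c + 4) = c^2 + 2*c - 8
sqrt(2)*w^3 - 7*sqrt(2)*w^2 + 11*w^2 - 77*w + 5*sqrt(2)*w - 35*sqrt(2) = (w - 7)*(w + 5*sqrt(2))*(sqrt(2)*w + 1)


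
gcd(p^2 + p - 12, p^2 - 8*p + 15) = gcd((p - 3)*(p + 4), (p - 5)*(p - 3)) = p - 3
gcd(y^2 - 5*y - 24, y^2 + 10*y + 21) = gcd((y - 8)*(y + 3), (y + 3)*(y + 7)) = y + 3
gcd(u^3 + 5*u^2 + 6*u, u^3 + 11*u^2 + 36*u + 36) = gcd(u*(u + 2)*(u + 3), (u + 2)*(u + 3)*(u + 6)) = u^2 + 5*u + 6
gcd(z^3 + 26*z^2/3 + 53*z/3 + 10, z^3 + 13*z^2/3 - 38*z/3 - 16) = z^2 + 7*z + 6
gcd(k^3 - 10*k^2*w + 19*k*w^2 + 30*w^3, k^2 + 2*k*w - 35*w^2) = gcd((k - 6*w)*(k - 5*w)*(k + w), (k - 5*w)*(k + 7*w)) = -k + 5*w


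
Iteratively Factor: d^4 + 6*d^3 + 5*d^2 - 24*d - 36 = (d + 3)*(d^3 + 3*d^2 - 4*d - 12) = (d - 2)*(d + 3)*(d^2 + 5*d + 6) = (d - 2)*(d + 3)^2*(d + 2)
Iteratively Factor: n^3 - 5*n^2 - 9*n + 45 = (n - 3)*(n^2 - 2*n - 15) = (n - 5)*(n - 3)*(n + 3)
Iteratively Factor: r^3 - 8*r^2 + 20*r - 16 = (r - 2)*(r^2 - 6*r + 8) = (r - 4)*(r - 2)*(r - 2)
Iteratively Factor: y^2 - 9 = (y - 3)*(y + 3)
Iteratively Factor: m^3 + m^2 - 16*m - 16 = (m + 4)*(m^2 - 3*m - 4) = (m - 4)*(m + 4)*(m + 1)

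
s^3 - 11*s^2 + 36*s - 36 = (s - 6)*(s - 3)*(s - 2)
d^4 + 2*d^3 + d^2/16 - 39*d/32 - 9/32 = (d - 3/4)*(d + 1/4)*(d + 1)*(d + 3/2)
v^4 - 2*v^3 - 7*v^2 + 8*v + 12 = (v - 3)*(v - 2)*(v + 1)*(v + 2)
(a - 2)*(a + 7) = a^2 + 5*a - 14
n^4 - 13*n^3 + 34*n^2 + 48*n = n*(n - 8)*(n - 6)*(n + 1)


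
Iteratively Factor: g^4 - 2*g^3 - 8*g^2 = (g)*(g^3 - 2*g^2 - 8*g) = g*(g - 4)*(g^2 + 2*g) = g*(g - 4)*(g + 2)*(g)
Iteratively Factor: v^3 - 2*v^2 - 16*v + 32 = (v - 2)*(v^2 - 16) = (v - 2)*(v + 4)*(v - 4)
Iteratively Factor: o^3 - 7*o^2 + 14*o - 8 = (o - 2)*(o^2 - 5*o + 4) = (o - 4)*(o - 2)*(o - 1)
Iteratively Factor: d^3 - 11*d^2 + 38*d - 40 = (d - 4)*(d^2 - 7*d + 10) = (d - 5)*(d - 4)*(d - 2)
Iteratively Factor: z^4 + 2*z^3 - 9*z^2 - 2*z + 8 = (z - 1)*(z^3 + 3*z^2 - 6*z - 8) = (z - 1)*(z + 1)*(z^2 + 2*z - 8) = (z - 2)*(z - 1)*(z + 1)*(z + 4)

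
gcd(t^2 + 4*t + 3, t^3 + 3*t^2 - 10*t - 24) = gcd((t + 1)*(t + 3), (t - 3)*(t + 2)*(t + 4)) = 1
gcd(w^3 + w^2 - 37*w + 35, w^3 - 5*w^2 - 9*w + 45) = w - 5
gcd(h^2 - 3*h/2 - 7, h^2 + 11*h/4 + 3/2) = h + 2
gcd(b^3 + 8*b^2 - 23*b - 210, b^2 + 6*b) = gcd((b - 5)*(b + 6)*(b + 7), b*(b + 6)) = b + 6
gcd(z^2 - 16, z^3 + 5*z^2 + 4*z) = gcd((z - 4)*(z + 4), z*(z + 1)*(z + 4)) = z + 4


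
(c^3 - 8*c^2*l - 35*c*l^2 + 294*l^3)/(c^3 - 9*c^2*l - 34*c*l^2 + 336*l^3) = (c - 7*l)/(c - 8*l)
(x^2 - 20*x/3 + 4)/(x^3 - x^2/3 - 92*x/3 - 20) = (3*x - 2)/(3*x^2 + 17*x + 10)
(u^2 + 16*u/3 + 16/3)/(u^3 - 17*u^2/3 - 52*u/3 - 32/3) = (u + 4)/(u^2 - 7*u - 8)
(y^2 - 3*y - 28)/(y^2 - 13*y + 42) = (y + 4)/(y - 6)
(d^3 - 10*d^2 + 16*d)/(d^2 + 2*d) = (d^2 - 10*d + 16)/(d + 2)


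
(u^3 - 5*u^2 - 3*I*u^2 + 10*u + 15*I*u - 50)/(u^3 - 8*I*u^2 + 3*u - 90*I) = (u^2 + u*(-5 + 2*I) - 10*I)/(u^2 - 3*I*u + 18)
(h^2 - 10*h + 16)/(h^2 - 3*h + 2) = (h - 8)/(h - 1)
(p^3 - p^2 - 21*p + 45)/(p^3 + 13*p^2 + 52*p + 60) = (p^2 - 6*p + 9)/(p^2 + 8*p + 12)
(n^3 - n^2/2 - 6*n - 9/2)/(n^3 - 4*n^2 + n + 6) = (n + 3/2)/(n - 2)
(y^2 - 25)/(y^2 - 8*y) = (y^2 - 25)/(y*(y - 8))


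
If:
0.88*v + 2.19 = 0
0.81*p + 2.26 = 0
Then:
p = -2.79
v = -2.49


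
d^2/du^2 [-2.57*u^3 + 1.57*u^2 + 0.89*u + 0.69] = 3.14 - 15.42*u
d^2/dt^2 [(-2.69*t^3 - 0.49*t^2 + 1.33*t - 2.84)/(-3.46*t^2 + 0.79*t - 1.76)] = (5.6843418860808e-14*t^5 - 1.06581410364015e-14*t^4 - 58.570114*t^3 + 163.651584*t^2 + 52.013136*t - 31.706856)/(41.421736*t^6 - 28.372692*t^5 + 69.688206*t^4 - 29.357743*t^3 + 35.448336*t^2 - 7.341312*t + 5.451776)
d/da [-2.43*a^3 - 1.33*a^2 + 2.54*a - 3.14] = -7.29*a^2 - 2.66*a + 2.54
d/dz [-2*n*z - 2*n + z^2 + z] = -2*n + 2*z + 1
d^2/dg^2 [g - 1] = 0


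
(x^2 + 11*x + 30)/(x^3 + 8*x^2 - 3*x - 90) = 1/(x - 3)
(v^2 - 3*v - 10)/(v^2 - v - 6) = (v - 5)/(v - 3)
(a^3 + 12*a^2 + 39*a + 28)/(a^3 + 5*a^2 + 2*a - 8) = (a^2 + 8*a + 7)/(a^2 + a - 2)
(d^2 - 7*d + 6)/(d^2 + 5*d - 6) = (d - 6)/(d + 6)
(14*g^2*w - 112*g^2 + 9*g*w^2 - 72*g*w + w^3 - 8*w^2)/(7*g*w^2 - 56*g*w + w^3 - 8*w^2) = (2*g + w)/w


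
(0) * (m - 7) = 0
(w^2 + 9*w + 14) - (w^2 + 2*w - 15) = 7*w + 29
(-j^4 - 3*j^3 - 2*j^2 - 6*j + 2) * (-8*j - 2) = 8*j^5 + 26*j^4 + 22*j^3 + 52*j^2 - 4*j - 4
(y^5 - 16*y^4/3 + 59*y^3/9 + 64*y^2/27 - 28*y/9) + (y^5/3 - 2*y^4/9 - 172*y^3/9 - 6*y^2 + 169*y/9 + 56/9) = 4*y^5/3 - 50*y^4/9 - 113*y^3/9 - 98*y^2/27 + 47*y/3 + 56/9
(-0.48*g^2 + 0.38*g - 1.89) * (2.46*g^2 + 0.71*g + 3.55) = -1.1808*g^4 + 0.594*g^3 - 6.0836*g^2 + 0.00710000000000011*g - 6.7095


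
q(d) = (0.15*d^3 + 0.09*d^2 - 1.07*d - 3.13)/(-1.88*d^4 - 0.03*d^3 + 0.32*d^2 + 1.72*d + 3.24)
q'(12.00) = 0.00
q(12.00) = -0.01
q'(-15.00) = 0.00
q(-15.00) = 0.00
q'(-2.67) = 0.02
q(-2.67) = 0.03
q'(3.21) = -0.03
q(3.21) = 0.00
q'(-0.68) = 2.07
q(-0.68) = -1.32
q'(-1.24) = 4.01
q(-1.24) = 0.70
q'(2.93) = -0.05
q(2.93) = 0.01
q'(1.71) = -1.73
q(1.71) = 0.43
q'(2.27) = -0.21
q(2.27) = 0.08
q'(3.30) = -0.02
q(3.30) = 0.00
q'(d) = (0.45*d^2 + 0.18*d - 1.07)/(-1.88*d^4 - 0.03*d^3 + 0.32*d^2 + 1.72*d + 3.24) + (0.15*d^3 + 0.09*d^2 - 1.07*d - 3.13)*(7.52*d^3 + 0.09*d^2 - 0.64*d - 1.72)/(-1.88*d^4 - 0.03*d^3 + 0.32*d^2 + 1.72*d + 3.24)^2 = (0.282*d^6 + 0.3384*d^5 - 5.9841*d^4 - 23.0858*d^3 + 1.6735*d^2 + 2.5864*d + 1.9168)/(3.5344*d^8 + 0.1128*d^7 - 1.2023*d^6 - 6.4864*d^5 - 12.1832*d^4 + 0.9064*d^3 + 5.032*d^2 + 11.1456*d + 10.4976)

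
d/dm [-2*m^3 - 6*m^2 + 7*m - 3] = -6*m^2 - 12*m + 7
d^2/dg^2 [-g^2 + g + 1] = -2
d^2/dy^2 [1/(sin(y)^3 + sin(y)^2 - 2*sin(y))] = (-9*sin(y)^2 - 20*sin(y) - 8 + 14/sin(y) + 4/sin(y)^2 - 8/sin(y)^3)/((sin(y) - 1)^2*(sin(y) + 2)^3)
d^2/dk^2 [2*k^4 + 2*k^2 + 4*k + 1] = 24*k^2 + 4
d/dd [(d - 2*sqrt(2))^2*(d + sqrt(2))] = 3*d*(d - 2*sqrt(2))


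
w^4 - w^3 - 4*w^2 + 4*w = w*(w - 2)*(w - 1)*(w + 2)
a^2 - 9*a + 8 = (a - 8)*(a - 1)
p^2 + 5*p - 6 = (p - 1)*(p + 6)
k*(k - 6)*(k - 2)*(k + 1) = k^4 - 7*k^3 + 4*k^2 + 12*k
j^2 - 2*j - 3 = (j - 3)*(j + 1)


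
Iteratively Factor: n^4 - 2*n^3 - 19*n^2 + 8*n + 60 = (n - 5)*(n^3 + 3*n^2 - 4*n - 12) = (n - 5)*(n + 2)*(n^2 + n - 6) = (n - 5)*(n + 2)*(n + 3)*(n - 2)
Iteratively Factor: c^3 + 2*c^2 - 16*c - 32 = (c + 4)*(c^2 - 2*c - 8) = (c + 2)*(c + 4)*(c - 4)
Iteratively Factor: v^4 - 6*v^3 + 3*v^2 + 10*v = (v + 1)*(v^3 - 7*v^2 + 10*v) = (v - 5)*(v + 1)*(v^2 - 2*v) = (v - 5)*(v - 2)*(v + 1)*(v)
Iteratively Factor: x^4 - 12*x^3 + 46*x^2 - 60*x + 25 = (x - 1)*(x^3 - 11*x^2 + 35*x - 25) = (x - 5)*(x - 1)*(x^2 - 6*x + 5) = (x - 5)*(x - 1)^2*(x - 5)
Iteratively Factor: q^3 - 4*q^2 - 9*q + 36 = (q - 3)*(q^2 - q - 12) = (q - 4)*(q - 3)*(q + 3)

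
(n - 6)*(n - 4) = n^2 - 10*n + 24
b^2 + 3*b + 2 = (b + 1)*(b + 2)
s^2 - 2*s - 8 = (s - 4)*(s + 2)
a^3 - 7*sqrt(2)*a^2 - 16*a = a*(a - 8*sqrt(2))*(a + sqrt(2))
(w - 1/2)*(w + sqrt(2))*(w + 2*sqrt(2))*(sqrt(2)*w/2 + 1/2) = sqrt(2)*w^4/2 - sqrt(2)*w^3/4 + 7*w^3/2 - 7*w^2/4 + 7*sqrt(2)*w^2/2 - 7*sqrt(2)*w/4 + 2*w - 1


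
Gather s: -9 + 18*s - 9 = 18*s - 18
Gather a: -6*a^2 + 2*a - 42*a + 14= -6*a^2 - 40*a + 14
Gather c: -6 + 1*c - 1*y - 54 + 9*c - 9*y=10*c - 10*y - 60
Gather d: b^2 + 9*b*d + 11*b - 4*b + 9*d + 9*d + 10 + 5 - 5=b^2 + 7*b + d*(9*b + 18) + 10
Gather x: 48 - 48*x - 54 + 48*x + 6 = 0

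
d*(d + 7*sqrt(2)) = d^2 + 7*sqrt(2)*d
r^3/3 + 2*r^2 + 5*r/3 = r*(r/3 + 1/3)*(r + 5)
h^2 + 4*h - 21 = (h - 3)*(h + 7)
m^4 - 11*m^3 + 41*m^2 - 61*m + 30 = (m - 5)*(m - 3)*(m - 2)*(m - 1)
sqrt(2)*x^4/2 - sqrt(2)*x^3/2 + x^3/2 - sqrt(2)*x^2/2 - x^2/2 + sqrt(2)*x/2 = x*(x - 1)*(x - sqrt(2)/2)*(sqrt(2)*x/2 + 1)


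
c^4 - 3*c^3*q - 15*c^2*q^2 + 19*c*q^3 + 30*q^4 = (c - 5*q)*(c - 2*q)*(c + q)*(c + 3*q)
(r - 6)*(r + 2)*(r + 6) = r^3 + 2*r^2 - 36*r - 72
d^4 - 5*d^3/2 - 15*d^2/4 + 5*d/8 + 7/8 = (d - 7/2)*(d - 1/2)*(d + 1/2)*(d + 1)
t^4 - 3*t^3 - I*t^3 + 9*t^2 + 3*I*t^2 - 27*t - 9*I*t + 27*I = (t - 3)*(t - 3*I)*(t - I)*(t + 3*I)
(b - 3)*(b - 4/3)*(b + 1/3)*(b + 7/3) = b^4 - 5*b^3/3 - 61*b^2/9 + 197*b/27 + 28/9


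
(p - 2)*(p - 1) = p^2 - 3*p + 2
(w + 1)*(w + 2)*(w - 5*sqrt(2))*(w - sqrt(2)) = w^4 - 6*sqrt(2)*w^3 + 3*w^3 - 18*sqrt(2)*w^2 + 12*w^2 - 12*sqrt(2)*w + 30*w + 20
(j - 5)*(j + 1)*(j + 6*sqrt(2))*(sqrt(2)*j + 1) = sqrt(2)*j^4 - 4*sqrt(2)*j^3 + 13*j^3 - 52*j^2 + sqrt(2)*j^2 - 65*j - 24*sqrt(2)*j - 30*sqrt(2)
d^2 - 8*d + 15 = (d - 5)*(d - 3)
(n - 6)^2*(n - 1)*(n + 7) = n^4 - 6*n^3 - 43*n^2 + 300*n - 252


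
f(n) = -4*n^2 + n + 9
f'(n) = 1 - 8*n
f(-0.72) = 6.21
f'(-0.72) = 6.76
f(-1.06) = 3.45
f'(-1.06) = 9.48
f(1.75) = -1.50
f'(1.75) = -13.00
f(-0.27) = 8.44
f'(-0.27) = 3.16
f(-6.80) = -182.76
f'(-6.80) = 55.40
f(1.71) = -0.99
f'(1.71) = -12.68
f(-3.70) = -49.46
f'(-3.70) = 30.60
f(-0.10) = 8.86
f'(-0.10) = 1.80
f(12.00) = -555.00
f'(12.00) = -95.00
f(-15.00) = -906.00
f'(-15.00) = 121.00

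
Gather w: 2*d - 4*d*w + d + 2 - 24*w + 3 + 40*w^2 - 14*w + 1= 3*d + 40*w^2 + w*(-4*d - 38) + 6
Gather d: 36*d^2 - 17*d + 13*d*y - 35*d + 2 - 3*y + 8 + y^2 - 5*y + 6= 36*d^2 + d*(13*y - 52) + y^2 - 8*y + 16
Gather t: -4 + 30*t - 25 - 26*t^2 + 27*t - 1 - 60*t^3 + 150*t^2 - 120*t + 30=-60*t^3 + 124*t^2 - 63*t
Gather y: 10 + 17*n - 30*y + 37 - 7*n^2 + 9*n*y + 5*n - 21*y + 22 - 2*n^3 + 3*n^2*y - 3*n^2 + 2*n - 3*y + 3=-2*n^3 - 10*n^2 + 24*n + y*(3*n^2 + 9*n - 54) + 72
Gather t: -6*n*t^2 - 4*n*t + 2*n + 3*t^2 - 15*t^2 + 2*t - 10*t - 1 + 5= 2*n + t^2*(-6*n - 12) + t*(-4*n - 8) + 4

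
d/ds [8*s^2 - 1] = 16*s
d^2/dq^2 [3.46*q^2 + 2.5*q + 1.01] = 6.92000000000000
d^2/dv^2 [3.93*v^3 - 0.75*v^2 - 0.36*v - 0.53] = 23.58*v - 1.5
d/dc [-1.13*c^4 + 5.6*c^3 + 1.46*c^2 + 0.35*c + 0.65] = -4.52*c^3 + 16.8*c^2 + 2.92*c + 0.35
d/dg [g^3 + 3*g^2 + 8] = 3*g*(g + 2)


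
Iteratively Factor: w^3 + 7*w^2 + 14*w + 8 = (w + 2)*(w^2 + 5*w + 4) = (w + 2)*(w + 4)*(w + 1)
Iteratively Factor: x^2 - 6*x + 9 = (x - 3)*(x - 3)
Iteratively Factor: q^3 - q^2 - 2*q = (q)*(q^2 - q - 2) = q*(q + 1)*(q - 2)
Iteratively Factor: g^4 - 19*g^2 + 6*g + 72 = (g + 2)*(g^3 - 2*g^2 - 15*g + 36) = (g + 2)*(g + 4)*(g^2 - 6*g + 9) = (g - 3)*(g + 2)*(g + 4)*(g - 3)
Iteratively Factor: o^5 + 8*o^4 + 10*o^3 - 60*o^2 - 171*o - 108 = (o + 3)*(o^4 + 5*o^3 - 5*o^2 - 45*o - 36) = (o - 3)*(o + 3)*(o^3 + 8*o^2 + 19*o + 12) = (o - 3)*(o + 3)^2*(o^2 + 5*o + 4) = (o - 3)*(o + 3)^2*(o + 4)*(o + 1)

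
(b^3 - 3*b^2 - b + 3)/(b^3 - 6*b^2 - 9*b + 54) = (b^2 - 1)/(b^2 - 3*b - 18)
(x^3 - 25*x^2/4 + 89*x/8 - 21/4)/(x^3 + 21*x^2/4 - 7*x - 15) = (8*x^2 - 34*x + 21)/(2*(4*x^2 + 29*x + 30))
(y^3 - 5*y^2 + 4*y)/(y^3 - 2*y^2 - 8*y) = (y - 1)/(y + 2)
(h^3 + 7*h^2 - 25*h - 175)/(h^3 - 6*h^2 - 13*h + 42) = (h^3 + 7*h^2 - 25*h - 175)/(h^3 - 6*h^2 - 13*h + 42)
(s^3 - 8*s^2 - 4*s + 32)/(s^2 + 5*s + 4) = (s^3 - 8*s^2 - 4*s + 32)/(s^2 + 5*s + 4)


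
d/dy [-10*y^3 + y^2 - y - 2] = -30*y^2 + 2*y - 1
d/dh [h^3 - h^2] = h*(3*h - 2)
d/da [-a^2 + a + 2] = 1 - 2*a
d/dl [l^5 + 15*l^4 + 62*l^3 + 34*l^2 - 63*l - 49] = 5*l^4 + 60*l^3 + 186*l^2 + 68*l - 63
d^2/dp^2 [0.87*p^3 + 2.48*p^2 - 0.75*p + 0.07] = 5.22*p + 4.96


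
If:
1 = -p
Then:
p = -1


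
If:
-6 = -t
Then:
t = 6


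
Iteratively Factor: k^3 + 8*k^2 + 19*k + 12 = (k + 4)*(k^2 + 4*k + 3) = (k + 1)*(k + 4)*(k + 3)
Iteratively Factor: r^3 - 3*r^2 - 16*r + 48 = (r - 3)*(r^2 - 16) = (r - 4)*(r - 3)*(r + 4)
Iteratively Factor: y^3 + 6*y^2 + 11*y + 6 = (y + 3)*(y^2 + 3*y + 2) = (y + 1)*(y + 3)*(y + 2)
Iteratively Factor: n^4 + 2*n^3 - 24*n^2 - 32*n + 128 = (n - 4)*(n^3 + 6*n^2 - 32) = (n - 4)*(n + 4)*(n^2 + 2*n - 8) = (n - 4)*(n + 4)^2*(n - 2)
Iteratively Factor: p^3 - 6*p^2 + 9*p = (p - 3)*(p^2 - 3*p) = (p - 3)^2*(p)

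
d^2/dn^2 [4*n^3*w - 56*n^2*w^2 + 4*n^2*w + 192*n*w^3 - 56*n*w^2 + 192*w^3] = 8*w*(3*n - 14*w + 1)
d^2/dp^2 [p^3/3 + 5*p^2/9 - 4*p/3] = 2*p + 10/9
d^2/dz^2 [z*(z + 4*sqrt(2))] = 2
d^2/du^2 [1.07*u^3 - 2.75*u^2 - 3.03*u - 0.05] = 6.42*u - 5.5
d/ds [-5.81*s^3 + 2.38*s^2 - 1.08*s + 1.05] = -17.43*s^2 + 4.76*s - 1.08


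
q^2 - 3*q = q*(q - 3)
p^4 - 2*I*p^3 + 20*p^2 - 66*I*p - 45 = (p - 3*I)^2*(p - I)*(p + 5*I)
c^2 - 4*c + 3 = (c - 3)*(c - 1)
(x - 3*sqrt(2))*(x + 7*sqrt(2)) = x^2 + 4*sqrt(2)*x - 42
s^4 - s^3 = s^3*(s - 1)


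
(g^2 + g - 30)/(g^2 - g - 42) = (g - 5)/(g - 7)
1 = 1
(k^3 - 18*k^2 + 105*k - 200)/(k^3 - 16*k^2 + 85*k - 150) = (k - 8)/(k - 6)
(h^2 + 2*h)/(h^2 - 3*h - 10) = h/(h - 5)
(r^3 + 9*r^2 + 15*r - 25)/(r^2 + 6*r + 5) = (r^2 + 4*r - 5)/(r + 1)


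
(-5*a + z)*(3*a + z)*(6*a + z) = -90*a^3 - 27*a^2*z + 4*a*z^2 + z^3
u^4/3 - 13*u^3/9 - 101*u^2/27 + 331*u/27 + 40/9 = (u/3 + 1)*(u - 5)*(u - 8/3)*(u + 1/3)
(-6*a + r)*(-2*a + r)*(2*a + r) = 24*a^3 - 4*a^2*r - 6*a*r^2 + r^3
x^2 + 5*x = x*(x + 5)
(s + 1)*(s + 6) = s^2 + 7*s + 6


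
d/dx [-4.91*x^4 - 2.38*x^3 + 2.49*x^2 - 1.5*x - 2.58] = -19.64*x^3 - 7.14*x^2 + 4.98*x - 1.5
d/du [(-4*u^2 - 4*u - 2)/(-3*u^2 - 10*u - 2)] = 4*(7*u^2 + u - 3)/(9*u^4 + 60*u^3 + 112*u^2 + 40*u + 4)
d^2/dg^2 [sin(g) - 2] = -sin(g)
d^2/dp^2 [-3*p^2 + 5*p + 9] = -6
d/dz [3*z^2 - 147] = 6*z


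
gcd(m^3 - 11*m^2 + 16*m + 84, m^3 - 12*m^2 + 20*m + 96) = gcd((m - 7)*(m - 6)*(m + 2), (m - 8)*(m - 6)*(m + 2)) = m^2 - 4*m - 12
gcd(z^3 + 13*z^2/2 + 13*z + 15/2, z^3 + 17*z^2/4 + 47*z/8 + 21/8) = z + 1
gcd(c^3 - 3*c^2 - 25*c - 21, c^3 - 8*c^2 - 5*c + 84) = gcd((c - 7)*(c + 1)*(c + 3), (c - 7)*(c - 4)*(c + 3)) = c^2 - 4*c - 21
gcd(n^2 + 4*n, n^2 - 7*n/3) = n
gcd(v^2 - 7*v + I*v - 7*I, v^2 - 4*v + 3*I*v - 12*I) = 1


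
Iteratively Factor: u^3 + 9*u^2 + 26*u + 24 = (u + 4)*(u^2 + 5*u + 6) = (u + 2)*(u + 4)*(u + 3)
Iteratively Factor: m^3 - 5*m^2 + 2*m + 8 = (m - 4)*(m^2 - m - 2) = (m - 4)*(m - 2)*(m + 1)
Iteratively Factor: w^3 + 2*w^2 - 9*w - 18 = (w - 3)*(w^2 + 5*w + 6) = (w - 3)*(w + 3)*(w + 2)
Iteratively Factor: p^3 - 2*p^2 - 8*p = (p + 2)*(p^2 - 4*p) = p*(p + 2)*(p - 4)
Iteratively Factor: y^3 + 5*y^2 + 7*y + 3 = (y + 1)*(y^2 + 4*y + 3) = (y + 1)*(y + 3)*(y + 1)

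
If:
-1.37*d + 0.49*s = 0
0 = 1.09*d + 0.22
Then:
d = -0.20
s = -0.56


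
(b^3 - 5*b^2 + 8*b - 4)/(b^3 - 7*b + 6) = (b - 2)/(b + 3)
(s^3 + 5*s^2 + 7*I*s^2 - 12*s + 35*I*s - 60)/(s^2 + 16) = (s^2 + s*(5 + 3*I) + 15*I)/(s - 4*I)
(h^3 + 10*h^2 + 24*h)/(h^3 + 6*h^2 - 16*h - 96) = h/(h - 4)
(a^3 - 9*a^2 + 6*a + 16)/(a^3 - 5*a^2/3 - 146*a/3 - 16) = 3*(a^2 - a - 2)/(3*a^2 + 19*a + 6)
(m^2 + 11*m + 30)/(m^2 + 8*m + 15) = (m + 6)/(m + 3)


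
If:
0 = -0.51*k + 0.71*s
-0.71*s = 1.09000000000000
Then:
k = -2.14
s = -1.54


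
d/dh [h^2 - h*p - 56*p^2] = 2*h - p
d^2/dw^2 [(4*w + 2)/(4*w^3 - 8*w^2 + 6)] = 4*(2*w^2*(2*w + 1)*(3*w - 4)^2 + (-6*w^2 + 8*w - (2*w + 1)*(3*w - 2))*(2*w^3 - 4*w^2 + 3))/(2*w^3 - 4*w^2 + 3)^3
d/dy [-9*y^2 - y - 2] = -18*y - 1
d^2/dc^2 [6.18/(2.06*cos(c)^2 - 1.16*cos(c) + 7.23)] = (-104.901792*(1 - cos(c)^2)^2 + 44.303184*cos(c)^3 + 307.408032*cos(c)^2 - 140.436792*cos(c) - 62.5539600000001)/(2.06*cos(c)^2 - 1.16*cos(c) + 7.23)^3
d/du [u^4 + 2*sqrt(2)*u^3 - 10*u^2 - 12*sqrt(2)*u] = 4*u^3 + 6*sqrt(2)*u^2 - 20*u - 12*sqrt(2)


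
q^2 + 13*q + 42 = (q + 6)*(q + 7)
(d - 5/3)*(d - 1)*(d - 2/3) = d^3 - 10*d^2/3 + 31*d/9 - 10/9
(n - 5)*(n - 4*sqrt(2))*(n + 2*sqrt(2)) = n^3 - 5*n^2 - 2*sqrt(2)*n^2 - 16*n + 10*sqrt(2)*n + 80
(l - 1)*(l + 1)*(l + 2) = l^3 + 2*l^2 - l - 2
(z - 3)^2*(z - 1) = z^3 - 7*z^2 + 15*z - 9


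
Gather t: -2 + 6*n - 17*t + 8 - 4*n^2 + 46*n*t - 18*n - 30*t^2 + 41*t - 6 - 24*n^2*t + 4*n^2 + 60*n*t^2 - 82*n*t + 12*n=t^2*(60*n - 30) + t*(-24*n^2 - 36*n + 24)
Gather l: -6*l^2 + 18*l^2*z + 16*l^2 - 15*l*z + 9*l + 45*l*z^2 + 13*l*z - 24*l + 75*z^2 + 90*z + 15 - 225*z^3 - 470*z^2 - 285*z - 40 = l^2*(18*z + 10) + l*(45*z^2 - 2*z - 15) - 225*z^3 - 395*z^2 - 195*z - 25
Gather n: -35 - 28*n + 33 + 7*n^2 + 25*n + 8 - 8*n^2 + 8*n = -n^2 + 5*n + 6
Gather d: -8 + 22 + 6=20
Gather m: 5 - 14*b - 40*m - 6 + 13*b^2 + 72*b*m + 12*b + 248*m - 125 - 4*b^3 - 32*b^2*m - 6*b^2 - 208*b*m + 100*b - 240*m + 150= -4*b^3 + 7*b^2 + 98*b + m*(-32*b^2 - 136*b - 32) + 24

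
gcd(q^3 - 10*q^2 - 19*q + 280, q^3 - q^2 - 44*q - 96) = q - 8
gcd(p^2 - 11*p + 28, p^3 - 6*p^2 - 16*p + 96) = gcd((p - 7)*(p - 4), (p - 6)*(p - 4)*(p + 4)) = p - 4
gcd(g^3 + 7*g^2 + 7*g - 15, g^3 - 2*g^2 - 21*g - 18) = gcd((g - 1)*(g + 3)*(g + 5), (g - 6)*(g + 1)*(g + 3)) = g + 3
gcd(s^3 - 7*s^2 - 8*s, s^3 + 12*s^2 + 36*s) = s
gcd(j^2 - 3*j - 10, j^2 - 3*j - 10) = j^2 - 3*j - 10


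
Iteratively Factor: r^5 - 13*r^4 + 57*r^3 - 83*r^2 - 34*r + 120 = (r - 2)*(r^4 - 11*r^3 + 35*r^2 - 13*r - 60) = (r - 4)*(r - 2)*(r^3 - 7*r^2 + 7*r + 15) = (r - 5)*(r - 4)*(r - 2)*(r^2 - 2*r - 3) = (r - 5)*(r - 4)*(r - 2)*(r + 1)*(r - 3)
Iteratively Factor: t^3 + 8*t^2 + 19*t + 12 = (t + 1)*(t^2 + 7*t + 12) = (t + 1)*(t + 4)*(t + 3)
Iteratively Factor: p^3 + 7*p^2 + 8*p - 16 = (p + 4)*(p^2 + 3*p - 4) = (p - 1)*(p + 4)*(p + 4)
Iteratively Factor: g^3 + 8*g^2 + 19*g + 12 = (g + 4)*(g^2 + 4*g + 3) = (g + 1)*(g + 4)*(g + 3)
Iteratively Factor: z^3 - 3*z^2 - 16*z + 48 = (z - 3)*(z^2 - 16) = (z - 4)*(z - 3)*(z + 4)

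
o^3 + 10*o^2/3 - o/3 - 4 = (o - 1)*(o + 4/3)*(o + 3)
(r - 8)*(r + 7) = r^2 - r - 56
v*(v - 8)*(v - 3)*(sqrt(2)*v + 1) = sqrt(2)*v^4 - 11*sqrt(2)*v^3 + v^3 - 11*v^2 + 24*sqrt(2)*v^2 + 24*v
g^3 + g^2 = g^2*(g + 1)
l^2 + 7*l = l*(l + 7)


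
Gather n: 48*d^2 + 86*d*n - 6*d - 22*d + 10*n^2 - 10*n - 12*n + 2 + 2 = 48*d^2 - 28*d + 10*n^2 + n*(86*d - 22) + 4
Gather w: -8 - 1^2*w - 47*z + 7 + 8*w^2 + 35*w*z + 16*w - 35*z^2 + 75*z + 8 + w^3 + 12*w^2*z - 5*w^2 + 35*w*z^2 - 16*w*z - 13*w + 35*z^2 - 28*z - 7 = w^3 + w^2*(12*z + 3) + w*(35*z^2 + 19*z + 2)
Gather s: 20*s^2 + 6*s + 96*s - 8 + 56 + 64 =20*s^2 + 102*s + 112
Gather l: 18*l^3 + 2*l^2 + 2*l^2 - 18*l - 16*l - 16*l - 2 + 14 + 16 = 18*l^3 + 4*l^2 - 50*l + 28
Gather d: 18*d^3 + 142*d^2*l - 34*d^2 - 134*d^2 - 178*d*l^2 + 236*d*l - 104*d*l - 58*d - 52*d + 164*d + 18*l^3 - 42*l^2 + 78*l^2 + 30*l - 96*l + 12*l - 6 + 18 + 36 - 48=18*d^3 + d^2*(142*l - 168) + d*(-178*l^2 + 132*l + 54) + 18*l^3 + 36*l^2 - 54*l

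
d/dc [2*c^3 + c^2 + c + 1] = 6*c^2 + 2*c + 1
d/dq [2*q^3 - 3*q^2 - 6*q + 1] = 6*q^2 - 6*q - 6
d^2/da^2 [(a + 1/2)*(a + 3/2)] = 2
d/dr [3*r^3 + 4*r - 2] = 9*r^2 + 4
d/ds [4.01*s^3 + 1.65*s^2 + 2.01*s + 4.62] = 12.03*s^2 + 3.3*s + 2.01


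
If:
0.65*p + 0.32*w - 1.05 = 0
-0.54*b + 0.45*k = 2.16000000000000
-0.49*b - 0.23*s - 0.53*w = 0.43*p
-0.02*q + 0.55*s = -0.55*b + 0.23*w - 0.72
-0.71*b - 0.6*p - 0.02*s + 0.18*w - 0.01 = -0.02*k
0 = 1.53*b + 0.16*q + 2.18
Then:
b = -1.35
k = 3.18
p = 1.66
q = -0.73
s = -0.02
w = -0.09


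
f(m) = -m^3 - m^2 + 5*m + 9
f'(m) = -3*m^2 - 2*m + 5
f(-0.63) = 5.70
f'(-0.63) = 5.07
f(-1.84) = 2.64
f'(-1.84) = -1.48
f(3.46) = -27.09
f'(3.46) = -37.83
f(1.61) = 10.28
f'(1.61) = -6.00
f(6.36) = -256.91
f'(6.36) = -129.07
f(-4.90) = 78.14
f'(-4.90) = -57.23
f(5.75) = -185.42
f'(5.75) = -105.69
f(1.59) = 10.40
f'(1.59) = -5.76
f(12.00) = -1803.00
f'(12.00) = -451.00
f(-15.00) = 3084.00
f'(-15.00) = -640.00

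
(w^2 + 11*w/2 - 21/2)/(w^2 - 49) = (w - 3/2)/(w - 7)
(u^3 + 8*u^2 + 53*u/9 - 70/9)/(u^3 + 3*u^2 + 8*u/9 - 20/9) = (u + 7)/(u + 2)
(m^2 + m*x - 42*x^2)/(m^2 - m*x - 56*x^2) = (-m + 6*x)/(-m + 8*x)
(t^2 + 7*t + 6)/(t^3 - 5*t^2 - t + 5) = (t + 6)/(t^2 - 6*t + 5)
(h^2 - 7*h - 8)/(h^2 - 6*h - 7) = (h - 8)/(h - 7)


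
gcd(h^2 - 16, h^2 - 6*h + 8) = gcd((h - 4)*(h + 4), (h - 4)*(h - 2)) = h - 4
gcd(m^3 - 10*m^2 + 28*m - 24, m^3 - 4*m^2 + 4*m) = m^2 - 4*m + 4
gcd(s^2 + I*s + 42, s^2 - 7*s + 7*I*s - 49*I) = s + 7*I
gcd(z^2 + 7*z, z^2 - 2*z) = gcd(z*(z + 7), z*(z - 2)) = z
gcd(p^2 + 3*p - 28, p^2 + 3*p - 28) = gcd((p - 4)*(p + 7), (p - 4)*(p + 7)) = p^2 + 3*p - 28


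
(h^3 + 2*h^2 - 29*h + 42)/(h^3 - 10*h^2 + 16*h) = (h^2 + 4*h - 21)/(h*(h - 8))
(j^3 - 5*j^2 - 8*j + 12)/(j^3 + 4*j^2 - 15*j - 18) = (j^3 - 5*j^2 - 8*j + 12)/(j^3 + 4*j^2 - 15*j - 18)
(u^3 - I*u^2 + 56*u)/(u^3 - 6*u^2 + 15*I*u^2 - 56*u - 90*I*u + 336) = u*(u - 8*I)/(u^2 + 2*u*(-3 + 4*I) - 48*I)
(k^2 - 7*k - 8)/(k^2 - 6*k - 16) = (k + 1)/(k + 2)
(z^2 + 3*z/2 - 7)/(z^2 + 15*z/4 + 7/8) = 4*(z - 2)/(4*z + 1)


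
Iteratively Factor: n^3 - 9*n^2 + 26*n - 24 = (n - 3)*(n^2 - 6*n + 8) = (n - 3)*(n - 2)*(n - 4)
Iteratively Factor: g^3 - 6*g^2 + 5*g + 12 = (g + 1)*(g^2 - 7*g + 12) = (g - 4)*(g + 1)*(g - 3)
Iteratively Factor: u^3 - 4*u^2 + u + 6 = (u - 2)*(u^2 - 2*u - 3) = (u - 3)*(u - 2)*(u + 1)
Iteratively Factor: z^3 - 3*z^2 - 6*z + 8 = (z - 4)*(z^2 + z - 2) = (z - 4)*(z - 1)*(z + 2)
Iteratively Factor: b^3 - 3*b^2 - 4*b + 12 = (b - 2)*(b^2 - b - 6) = (b - 2)*(b + 2)*(b - 3)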